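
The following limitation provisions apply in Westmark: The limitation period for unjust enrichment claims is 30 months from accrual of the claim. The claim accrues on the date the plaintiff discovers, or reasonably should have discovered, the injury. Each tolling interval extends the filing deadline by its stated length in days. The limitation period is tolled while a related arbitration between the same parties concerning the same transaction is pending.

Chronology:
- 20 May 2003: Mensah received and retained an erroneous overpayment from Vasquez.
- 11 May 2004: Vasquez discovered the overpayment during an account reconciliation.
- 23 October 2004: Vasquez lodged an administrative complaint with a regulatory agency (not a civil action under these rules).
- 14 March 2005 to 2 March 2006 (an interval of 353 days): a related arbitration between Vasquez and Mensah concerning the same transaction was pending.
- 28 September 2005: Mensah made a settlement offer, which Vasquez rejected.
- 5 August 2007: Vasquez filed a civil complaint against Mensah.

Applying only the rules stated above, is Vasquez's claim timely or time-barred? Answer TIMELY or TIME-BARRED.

TIMELY

The claim did not accrue until Vasquez discovered the injury on 11 May 2004; the 20 May 2003 act date does not start the clock under the stated rule.
30 months from 11 May 2004 is 11 November 2006.
The period was tolled for 353 days by the pending related arbitration (14 March 2005 to 2 March 2006), pushing the deadline to 30 October 2007.
The other events in the timeline have no effect on the limitation period under the stated rules.
The 5 August 2007 filing precedes the 30 October 2007 deadline; the claim is timely.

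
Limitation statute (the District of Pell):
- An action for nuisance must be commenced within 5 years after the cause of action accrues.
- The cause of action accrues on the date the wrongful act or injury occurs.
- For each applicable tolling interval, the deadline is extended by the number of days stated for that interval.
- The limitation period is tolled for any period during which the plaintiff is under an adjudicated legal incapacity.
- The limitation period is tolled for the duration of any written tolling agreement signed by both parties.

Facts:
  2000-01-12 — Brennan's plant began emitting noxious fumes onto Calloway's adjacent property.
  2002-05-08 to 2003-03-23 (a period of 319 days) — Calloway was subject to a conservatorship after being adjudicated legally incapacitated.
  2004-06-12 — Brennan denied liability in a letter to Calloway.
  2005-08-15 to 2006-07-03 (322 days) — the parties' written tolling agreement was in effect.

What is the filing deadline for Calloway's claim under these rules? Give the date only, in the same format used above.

The claim accrued on 2000-01-12, when the wrongful act occurred.
The untolled deadline — 5 years after 2000-01-12 — is 2005-01-12.
Because the plaintiff's legal incapacity ran from 2002-05-08 to 2003-03-23, the deadline is extended by 319 days to 2005-11-27.
Because the written tolling agreement ran from 2005-08-15 to 2006-07-03, the deadline is extended by 322 days to 2006-10-15.
Nothing else in the chronology tolls or restarts the period.

2006-10-15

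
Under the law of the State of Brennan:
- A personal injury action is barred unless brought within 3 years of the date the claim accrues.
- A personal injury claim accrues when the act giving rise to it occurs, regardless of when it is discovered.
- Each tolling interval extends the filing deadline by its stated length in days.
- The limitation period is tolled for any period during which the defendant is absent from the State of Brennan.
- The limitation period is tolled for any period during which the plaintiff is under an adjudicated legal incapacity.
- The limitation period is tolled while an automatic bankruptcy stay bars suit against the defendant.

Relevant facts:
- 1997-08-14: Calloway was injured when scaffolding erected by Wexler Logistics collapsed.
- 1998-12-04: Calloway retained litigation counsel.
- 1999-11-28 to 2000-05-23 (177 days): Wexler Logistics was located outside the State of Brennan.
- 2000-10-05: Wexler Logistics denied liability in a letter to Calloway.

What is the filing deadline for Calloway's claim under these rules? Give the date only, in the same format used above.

2001-02-07

The limitation period began to run on 1997-08-14.
Adding the 3 years base period to 1997-08-14 gives a deadline of 2000-08-14, before any tolling.
The period was tolled for 177 days by the defendant's absence from the jurisdiction (1999-11-28 to 2000-05-23), pushing the deadline to 2001-02-07.
Nothing else in the chronology tolls or restarts the period.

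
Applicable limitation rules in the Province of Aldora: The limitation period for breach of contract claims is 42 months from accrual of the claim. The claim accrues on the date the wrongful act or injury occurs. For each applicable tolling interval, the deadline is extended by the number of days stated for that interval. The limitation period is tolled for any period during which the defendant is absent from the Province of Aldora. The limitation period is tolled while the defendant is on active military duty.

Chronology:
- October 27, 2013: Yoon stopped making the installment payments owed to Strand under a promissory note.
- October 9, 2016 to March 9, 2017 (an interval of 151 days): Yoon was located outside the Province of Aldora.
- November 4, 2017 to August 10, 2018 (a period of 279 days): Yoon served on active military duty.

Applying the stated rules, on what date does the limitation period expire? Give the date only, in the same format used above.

September 25, 2017

The limitation period began to run on October 27, 2013.
42 months from October 27, 2013 is April 27, 2017.
Because the defendant's absence from the jurisdiction ran from October 9, 2016 to March 9, 2017, the deadline is extended by 151 days to September 25, 2017.
The defendant's active military service starting November 4, 2017 came too late — the period had run on September 25, 2017 — and so does not extend the deadline.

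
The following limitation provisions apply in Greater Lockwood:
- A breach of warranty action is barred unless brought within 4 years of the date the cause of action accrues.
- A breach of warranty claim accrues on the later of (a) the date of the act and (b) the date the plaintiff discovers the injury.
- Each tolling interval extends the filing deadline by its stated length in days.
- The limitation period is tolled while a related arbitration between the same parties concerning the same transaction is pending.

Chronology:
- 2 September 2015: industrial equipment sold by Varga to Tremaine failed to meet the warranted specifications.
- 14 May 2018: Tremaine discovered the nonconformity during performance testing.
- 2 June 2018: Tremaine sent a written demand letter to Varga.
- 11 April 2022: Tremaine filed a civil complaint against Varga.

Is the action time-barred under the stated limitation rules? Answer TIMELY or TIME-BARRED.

Taking the later of the act (2 September 2015) and discovery (14 May 2018), the claim accrued on 14 May 2018.
4 years from 14 May 2018 is 14 May 2022.
The other events in the timeline have no effect on the limitation period under the stated rules.
Filing on 11 April 2022 beat the 14 May 2022 deadline — the action is timely.

TIMELY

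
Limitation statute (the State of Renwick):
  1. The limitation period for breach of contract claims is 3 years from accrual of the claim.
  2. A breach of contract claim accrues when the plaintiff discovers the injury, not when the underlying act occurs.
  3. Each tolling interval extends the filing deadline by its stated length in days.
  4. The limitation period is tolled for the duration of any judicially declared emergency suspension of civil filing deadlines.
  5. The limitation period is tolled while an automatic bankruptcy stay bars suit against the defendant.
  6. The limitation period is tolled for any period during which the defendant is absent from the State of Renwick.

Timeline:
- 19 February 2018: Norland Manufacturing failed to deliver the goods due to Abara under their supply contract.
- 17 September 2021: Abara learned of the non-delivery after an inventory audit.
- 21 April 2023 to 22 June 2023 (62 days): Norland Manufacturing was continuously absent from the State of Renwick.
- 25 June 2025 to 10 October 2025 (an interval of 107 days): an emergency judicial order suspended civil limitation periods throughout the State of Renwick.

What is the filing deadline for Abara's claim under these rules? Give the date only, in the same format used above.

Accrual is tied to discovery, so the period began on 17 September 2021 rather than on 19 February 2018 when the act occurred.
Adding the 3 years base period to 17 September 2021 gives a deadline of 17 September 2024, before any tolling.
The period was tolled for 62 days by the defendant's absence from the jurisdiction (21 April 2023 to 22 June 2023), pushing the deadline to 18 November 2024.
The emergency suspension of filing deadlines starting 25 June 2025 came too late — the period had run on 18 November 2024 — and so does not extend the deadline.

18 November 2024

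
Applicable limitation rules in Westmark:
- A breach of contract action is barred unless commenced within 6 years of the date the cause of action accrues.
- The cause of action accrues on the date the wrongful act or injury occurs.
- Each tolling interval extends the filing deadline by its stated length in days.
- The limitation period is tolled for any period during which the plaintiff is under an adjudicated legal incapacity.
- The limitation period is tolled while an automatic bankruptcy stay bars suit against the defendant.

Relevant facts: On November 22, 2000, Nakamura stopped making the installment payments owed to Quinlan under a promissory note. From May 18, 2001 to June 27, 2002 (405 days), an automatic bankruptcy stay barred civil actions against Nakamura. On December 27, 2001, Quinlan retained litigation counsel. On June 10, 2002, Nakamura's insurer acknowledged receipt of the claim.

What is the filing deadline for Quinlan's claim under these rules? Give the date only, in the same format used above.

January 1, 2008

The limitation period began to run on November 22, 2000.
The untolled deadline — 6 years after November 22, 2000 — is November 22, 2006.
Because the automatic bankruptcy stay ran from May 18, 2001 to June 27, 2002, the deadline is extended by 405 days to January 1, 2008.
None of the other events listed affects the running of the period under the stated rules.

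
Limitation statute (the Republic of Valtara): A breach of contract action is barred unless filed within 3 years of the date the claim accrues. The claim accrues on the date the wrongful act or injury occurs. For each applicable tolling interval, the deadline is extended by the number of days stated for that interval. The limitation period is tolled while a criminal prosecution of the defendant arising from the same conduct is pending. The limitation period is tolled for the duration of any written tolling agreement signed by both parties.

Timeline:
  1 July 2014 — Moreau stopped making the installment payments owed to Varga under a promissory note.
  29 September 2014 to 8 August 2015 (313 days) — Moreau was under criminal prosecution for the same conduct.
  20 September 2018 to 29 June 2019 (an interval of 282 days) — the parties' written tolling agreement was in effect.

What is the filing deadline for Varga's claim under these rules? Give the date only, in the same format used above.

10 May 2018

The claim accrued on 1 July 2014, the date of the act.
Adding the 3 years base period to 1 July 2014 gives a deadline of 1 July 2017, before any tolling.
Because the pending criminal prosecution ran from 29 September 2014 to 8 August 2015, the deadline is extended by 313 days to 10 May 2018.
By the time the written tolling agreement began on 20 September 2018, the limitation period had already expired on 10 May 2018; that interval cannot revive it.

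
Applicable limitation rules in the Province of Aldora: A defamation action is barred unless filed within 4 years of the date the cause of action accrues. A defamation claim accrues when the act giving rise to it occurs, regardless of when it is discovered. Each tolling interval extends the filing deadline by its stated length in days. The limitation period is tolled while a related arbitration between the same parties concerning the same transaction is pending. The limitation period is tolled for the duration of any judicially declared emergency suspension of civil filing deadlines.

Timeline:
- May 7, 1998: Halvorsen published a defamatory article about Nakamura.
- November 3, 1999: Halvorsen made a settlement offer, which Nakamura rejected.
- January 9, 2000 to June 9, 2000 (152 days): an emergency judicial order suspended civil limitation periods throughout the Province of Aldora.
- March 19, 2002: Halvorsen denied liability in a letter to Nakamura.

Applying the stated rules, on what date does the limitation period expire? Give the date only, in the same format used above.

The limitation period began to run on May 7, 1998.
4 years from May 7, 1998 is May 7, 2002.
The period was tolled for 152 days by the emergency suspension of filing deadlines (January 9, 2000 to June 9, 2000), pushing the deadline to October 6, 2002.
None of the other events listed affects the running of the period under the stated rules.

October 6, 2002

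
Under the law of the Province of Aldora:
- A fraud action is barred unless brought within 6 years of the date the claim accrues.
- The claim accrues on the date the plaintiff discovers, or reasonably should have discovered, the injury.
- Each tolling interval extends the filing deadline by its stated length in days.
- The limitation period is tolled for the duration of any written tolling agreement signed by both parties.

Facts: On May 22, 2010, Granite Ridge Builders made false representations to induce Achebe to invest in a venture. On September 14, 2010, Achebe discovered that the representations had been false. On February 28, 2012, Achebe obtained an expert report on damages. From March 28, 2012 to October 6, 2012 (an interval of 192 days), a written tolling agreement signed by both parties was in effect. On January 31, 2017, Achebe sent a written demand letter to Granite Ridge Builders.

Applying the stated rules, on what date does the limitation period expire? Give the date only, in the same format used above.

March 25, 2017

Accrual is tied to discovery, so the period began on September 14, 2010 rather than on May 22, 2010 when the act occurred.
The untolled deadline — 6 years after September 14, 2010 — is September 14, 2016.
The written tolling agreement from March 28, 2012 to October 6, 2012 tolled the period for 192 days, extending the deadline to March 25, 2017.
None of the other events listed affects the running of the period under the stated rules.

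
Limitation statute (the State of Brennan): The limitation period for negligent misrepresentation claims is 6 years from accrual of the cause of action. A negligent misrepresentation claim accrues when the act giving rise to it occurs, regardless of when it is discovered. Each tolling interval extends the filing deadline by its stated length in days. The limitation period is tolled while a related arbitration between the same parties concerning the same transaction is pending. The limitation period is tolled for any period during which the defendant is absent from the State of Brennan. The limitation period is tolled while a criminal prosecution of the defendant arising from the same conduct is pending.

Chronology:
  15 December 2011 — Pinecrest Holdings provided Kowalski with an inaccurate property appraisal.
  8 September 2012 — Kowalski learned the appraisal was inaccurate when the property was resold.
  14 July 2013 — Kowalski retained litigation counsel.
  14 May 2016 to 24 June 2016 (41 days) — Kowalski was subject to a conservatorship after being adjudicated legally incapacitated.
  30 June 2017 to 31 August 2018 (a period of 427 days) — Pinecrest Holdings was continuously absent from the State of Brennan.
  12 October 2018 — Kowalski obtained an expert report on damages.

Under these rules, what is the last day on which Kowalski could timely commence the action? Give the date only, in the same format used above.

The claim accrued on 15 December 2011, when the wrongful act occurred; under the stated occurrence rule the 8 September 2012 discovery does not delay accrual.
Adding the 6 years base period to 15 December 2011 gives a deadline of 15 December 2017, before any tolling.
Because the defendant's absence from the jurisdiction ran from 30 June 2017 to 31 August 2018, the deadline is extended by 427 days to 15 February 2019.
Although the plaintiff's incapacity ran from 14 May 2016 to 24 June 2016, the stated rules do not make that a tolling event, so it is disregarded.
None of the other events listed affects the running of the period under the stated rules.

15 February 2019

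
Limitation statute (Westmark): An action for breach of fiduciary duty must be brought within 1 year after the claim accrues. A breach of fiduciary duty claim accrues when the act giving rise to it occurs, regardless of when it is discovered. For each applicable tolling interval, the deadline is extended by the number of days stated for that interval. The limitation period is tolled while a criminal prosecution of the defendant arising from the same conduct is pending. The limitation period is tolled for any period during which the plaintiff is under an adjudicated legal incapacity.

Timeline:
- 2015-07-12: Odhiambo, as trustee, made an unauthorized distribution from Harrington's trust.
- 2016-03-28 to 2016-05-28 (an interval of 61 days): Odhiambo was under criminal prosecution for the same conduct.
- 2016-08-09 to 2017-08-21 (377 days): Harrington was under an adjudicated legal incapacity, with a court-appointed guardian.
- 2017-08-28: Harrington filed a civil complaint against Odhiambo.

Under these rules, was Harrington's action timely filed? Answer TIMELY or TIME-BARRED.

The claim accrued on 2015-07-12, the date of the act.
Adding the 1 year base period to 2015-07-12 gives a deadline of 2016-07-12, before any tolling.
Because the pending criminal prosecution ran from 2016-03-28 to 2016-05-28, the deadline is extended by 61 days to 2016-09-11.
Because the plaintiff's legal incapacity ran from 2016-08-09 to 2017-08-21, the deadline is extended by 377 days to 2017-09-23.
The 2017-08-28 filing precedes the 2017-09-23 deadline; the claim is timely.

TIMELY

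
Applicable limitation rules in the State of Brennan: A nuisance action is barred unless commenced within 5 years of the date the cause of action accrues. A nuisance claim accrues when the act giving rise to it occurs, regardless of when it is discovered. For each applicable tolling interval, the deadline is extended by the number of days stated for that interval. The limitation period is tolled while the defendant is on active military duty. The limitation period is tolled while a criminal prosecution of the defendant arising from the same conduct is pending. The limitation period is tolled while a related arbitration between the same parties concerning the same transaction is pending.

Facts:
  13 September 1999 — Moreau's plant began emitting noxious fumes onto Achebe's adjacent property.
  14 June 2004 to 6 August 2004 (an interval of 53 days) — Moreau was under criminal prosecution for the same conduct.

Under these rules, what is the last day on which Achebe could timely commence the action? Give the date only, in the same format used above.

5 November 2004

The claim accrued on 13 September 1999, when the wrongful act occurred.
The untolled deadline — 5 years after 13 September 1999 — is 13 September 2004.
Because the pending criminal prosecution ran from 14 June 2004 to 6 August 2004, the deadline is extended by 53 days to 5 November 2004.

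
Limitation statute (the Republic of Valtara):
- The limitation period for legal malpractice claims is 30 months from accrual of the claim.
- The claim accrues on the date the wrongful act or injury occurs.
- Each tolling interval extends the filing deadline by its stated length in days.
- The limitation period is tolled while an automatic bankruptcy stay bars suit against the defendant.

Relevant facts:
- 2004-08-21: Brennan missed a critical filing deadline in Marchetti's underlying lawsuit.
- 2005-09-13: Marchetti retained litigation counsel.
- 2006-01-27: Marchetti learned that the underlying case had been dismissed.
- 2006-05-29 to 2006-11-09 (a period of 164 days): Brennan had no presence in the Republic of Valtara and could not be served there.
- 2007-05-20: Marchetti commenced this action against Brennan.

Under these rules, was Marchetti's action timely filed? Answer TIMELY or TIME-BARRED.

The claim accrued on 2004-08-21, when the wrongful act occurred; under the stated occurrence rule the 2006-01-27 discovery does not delay accrual.
30 months from 2004-08-21 is 2007-02-21.
Although the defendant's absence ran from 2006-05-29 to 2006-11-09, the stated rules do not make that a tolling event, so it is disregarded.
None of the other events listed affects the running of the period under the stated rules.
The 2007-05-20 filing falls after the 2007-02-21 deadline; the claim is time-barred.

TIME-BARRED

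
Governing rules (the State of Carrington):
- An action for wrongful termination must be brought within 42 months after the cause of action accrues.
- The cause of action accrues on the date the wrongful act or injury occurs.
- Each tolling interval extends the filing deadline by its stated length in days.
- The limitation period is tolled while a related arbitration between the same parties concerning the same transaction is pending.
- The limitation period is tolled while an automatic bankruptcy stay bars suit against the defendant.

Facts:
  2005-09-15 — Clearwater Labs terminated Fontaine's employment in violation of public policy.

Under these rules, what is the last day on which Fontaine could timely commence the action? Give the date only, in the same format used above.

2009-03-15

The cause of action accrued on 2005-09-15, the date of the act.
42 months from 2005-09-15 is 2009-03-15.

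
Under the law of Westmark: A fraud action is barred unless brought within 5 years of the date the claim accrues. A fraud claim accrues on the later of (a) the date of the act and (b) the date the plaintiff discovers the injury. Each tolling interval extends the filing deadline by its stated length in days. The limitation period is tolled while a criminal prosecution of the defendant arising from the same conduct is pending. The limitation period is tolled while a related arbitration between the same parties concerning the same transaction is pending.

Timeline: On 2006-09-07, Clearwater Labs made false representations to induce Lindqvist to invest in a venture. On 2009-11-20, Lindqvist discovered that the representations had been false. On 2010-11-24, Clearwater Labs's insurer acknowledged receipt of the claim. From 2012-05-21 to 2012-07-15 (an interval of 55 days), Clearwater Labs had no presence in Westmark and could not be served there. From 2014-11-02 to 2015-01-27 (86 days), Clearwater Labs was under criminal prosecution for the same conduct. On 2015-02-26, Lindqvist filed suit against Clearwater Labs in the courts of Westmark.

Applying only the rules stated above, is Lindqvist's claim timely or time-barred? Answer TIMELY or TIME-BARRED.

Because discovery on 2009-11-20 post-dates the 2006-09-07 act, accrual under the later-of rule falls on 2009-11-20.
The untolled deadline — 5 years after 2009-11-20 — is 2014-11-20.
Because the pending criminal prosecution ran from 2014-11-02 to 2015-01-27, the deadline is extended by 86 days to 2015-02-14.
The defendant's absence from the jurisdiction from 2012-05-21 to 2012-07-15 does not toll the period, because no stated rule makes the defendant's absence a tolling event.
Nothing else in the chronology tolls or restarts the period.
Filing on 2015-02-26 missed the 2015-02-14 deadline — the action is time-barred.

TIME-BARRED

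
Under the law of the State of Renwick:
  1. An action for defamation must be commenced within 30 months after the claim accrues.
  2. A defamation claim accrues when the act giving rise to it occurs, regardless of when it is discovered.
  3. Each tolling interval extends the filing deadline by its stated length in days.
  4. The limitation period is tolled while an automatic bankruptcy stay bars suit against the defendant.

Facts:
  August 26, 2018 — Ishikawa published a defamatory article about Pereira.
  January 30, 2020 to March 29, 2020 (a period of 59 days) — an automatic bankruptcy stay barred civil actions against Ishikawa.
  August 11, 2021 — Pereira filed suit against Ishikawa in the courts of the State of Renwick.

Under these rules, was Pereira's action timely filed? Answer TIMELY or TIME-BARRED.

TIME-BARRED

The claim accrued on August 26, 2018, when the wrongful act occurred.
The untolled deadline — 30 months after August 26, 2018 — is February 26, 2021.
Because the automatic bankruptcy stay ran from January 30, 2020 to March 29, 2020, the deadline is extended by 59 days to April 26, 2021.
Filing on August 11, 2021 missed the April 26, 2021 deadline — the action is time-barred.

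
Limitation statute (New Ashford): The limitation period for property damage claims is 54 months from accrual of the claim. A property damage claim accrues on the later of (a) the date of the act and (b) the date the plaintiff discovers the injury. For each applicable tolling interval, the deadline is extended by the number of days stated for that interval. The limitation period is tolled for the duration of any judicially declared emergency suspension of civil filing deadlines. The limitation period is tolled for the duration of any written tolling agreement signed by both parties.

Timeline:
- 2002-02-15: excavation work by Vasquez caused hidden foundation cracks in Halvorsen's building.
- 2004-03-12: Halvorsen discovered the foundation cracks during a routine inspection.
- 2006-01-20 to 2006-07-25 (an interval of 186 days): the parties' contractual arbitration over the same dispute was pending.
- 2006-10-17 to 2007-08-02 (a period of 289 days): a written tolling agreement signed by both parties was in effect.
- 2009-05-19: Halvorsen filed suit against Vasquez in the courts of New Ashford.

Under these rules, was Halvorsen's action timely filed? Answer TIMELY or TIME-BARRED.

The claim accrued on 2004-03-12 — the later of the 2002-02-15 act and the 2004-03-12 discovery.
Adding the 54 months base period to 2004-03-12 gives a deadline of 2008-09-12, before any tolling.
The period was tolled for 289 days by the written tolling agreement (2006-10-17 to 2007-08-02), pushing the deadline to 2009-06-28.
The pending related arbitration from 2006-01-20 to 2006-07-25 does not toll the period, because no stated rule makes a pending arbitration a tolling event.
Halvorsen filed on 2009-05-19, before the 2009-06-28 deadline, so the action is timely.

TIMELY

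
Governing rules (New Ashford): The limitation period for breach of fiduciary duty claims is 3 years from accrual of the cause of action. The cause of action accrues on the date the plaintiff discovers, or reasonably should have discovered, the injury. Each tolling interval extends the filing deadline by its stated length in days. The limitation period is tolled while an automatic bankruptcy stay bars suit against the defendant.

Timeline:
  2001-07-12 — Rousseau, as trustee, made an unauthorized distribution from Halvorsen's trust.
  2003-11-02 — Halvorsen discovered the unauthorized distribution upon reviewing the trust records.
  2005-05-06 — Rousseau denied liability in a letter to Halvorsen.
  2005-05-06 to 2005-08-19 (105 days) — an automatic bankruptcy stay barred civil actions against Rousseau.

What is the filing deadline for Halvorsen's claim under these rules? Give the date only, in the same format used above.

2007-02-15

Accrual is tied to discovery, so the period began on 2003-11-02 rather than on 2001-07-12 when the act occurred.
The untolled deadline — 3 years after 2003-11-02 — is 2006-11-02.
Because the automatic bankruptcy stay ran from 2005-05-06 to 2005-08-19, the deadline is extended by 105 days to 2007-02-15.
None of the other events listed affects the running of the period under the stated rules.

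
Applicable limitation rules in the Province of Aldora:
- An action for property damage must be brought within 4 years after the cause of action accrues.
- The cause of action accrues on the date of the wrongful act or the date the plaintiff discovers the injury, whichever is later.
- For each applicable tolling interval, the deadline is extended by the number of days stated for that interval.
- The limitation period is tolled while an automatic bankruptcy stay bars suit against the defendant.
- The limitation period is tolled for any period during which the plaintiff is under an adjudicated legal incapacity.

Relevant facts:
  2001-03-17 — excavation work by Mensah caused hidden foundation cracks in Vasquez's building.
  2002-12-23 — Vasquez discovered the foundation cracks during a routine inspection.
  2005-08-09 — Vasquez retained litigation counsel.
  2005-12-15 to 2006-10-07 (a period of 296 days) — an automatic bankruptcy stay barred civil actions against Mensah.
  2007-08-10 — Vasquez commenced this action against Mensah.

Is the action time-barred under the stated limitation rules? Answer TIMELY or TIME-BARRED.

TIMELY

Because discovery on 2002-12-23 post-dates the 2001-03-17 act, accrual under the later-of rule falls on 2002-12-23.
Adding the 4 years base period to 2002-12-23 gives a deadline of 2006-12-23, before any tolling.
The period was tolled for 296 days by the automatic bankruptcy stay (2005-12-15 to 2006-10-07), pushing the deadline to 2007-10-15.
The other events in the timeline have no effect on the limitation period under the stated rules.
Vasquez filed on 2007-08-10, before the 2007-10-15 deadline, so the action is timely.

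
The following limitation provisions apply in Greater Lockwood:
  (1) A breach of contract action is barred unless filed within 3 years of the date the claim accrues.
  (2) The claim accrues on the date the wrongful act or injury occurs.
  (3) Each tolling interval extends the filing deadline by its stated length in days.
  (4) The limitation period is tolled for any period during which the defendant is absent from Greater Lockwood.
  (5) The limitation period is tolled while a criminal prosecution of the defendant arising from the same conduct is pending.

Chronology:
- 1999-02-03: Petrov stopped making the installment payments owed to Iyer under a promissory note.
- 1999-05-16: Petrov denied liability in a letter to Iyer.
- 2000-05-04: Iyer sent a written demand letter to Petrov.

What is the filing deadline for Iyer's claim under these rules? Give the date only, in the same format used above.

2002-02-03

The claim accrued on 1999-02-03, the date of the act.
3 years from 1999-02-03 is 2002-02-03.
The other events in the timeline have no effect on the limitation period under the stated rules.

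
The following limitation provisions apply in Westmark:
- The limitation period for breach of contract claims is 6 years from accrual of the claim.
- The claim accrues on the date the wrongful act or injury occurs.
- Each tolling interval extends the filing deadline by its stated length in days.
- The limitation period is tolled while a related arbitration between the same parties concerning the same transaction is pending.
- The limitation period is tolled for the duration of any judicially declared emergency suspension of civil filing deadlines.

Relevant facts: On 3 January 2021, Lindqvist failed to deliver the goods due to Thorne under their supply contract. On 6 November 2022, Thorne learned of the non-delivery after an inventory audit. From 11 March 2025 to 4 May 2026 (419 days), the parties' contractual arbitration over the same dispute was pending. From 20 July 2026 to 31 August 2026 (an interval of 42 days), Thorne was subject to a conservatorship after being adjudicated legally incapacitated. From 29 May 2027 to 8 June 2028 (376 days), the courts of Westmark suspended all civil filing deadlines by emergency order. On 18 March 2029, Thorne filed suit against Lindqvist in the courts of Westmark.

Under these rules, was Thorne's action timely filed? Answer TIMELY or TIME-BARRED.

The claim accrued on 3 January 2021, when the wrongful act occurred; under the stated occurrence rule the 6 November 2022 discovery does not delay accrual.
The untolled deadline — 6 years after 3 January 2021 — is 3 January 2027.
The period was tolled for 419 days by the pending related arbitration (11 March 2025 to 4 May 2026), pushing the deadline to 26 February 2028.
Because the emergency suspension of filing deadlines ran from 29 May 2027 to 8 June 2028, the deadline is extended by 376 days to 8 March 2029.
The plaintiff's legal incapacity from 20 July 2026 to 31 August 2026 does not toll the period, because no stated rule makes the plaintiff's incapacity a tolling event.
The 18 March 2029 filing falls after the 8 March 2029 deadline; the claim is time-barred.

TIME-BARRED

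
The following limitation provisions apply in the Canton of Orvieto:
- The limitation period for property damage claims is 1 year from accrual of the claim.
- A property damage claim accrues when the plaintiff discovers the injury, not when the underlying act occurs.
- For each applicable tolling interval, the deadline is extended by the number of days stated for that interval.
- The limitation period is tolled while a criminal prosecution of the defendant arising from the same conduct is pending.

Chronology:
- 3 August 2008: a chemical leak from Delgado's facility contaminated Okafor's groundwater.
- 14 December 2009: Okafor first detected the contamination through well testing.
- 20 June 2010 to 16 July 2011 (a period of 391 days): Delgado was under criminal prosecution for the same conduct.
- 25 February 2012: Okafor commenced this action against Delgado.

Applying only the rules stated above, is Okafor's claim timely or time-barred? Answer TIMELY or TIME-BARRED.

TIME-BARRED

Accrual is tied to discovery, so the period began on 14 December 2009 rather than on 3 August 2008 when the act occurred.
Adding the 1 year base period to 14 December 2009 gives a deadline of 14 December 2010, before any tolling.
The period was tolled for 391 days by the pending criminal prosecution (20 June 2010 to 16 July 2011), pushing the deadline to 9 January 2012.
Filing on 25 February 2012 missed the 9 January 2012 deadline — the action is time-barred.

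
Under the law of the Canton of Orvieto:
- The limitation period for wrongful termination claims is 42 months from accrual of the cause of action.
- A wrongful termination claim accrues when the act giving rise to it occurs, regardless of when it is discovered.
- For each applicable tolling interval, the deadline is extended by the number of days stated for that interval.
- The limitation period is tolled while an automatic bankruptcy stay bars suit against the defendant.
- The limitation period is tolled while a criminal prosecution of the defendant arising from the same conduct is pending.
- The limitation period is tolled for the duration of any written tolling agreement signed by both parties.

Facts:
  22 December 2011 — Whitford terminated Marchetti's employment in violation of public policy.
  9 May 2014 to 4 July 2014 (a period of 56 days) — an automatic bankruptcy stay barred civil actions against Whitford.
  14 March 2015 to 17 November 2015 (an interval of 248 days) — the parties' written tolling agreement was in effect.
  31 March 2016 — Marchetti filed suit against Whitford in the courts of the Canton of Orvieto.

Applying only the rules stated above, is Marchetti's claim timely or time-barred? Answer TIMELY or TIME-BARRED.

The claim accrued on 22 December 2011, when the wrongful act occurred.
Adding the 42 months base period to 22 December 2011 gives a deadline of 22 June 2015, before any tolling.
Because the automatic bankruptcy stay ran from 9 May 2014 to 4 July 2014, the deadline is extended by 56 days to 17 August 2015.
Because the written tolling agreement ran from 14 March 2015 to 17 November 2015, the deadline is extended by 248 days to 21 April 2016.
The 31 March 2016 filing precedes the 21 April 2016 deadline; the claim is timely.

TIMELY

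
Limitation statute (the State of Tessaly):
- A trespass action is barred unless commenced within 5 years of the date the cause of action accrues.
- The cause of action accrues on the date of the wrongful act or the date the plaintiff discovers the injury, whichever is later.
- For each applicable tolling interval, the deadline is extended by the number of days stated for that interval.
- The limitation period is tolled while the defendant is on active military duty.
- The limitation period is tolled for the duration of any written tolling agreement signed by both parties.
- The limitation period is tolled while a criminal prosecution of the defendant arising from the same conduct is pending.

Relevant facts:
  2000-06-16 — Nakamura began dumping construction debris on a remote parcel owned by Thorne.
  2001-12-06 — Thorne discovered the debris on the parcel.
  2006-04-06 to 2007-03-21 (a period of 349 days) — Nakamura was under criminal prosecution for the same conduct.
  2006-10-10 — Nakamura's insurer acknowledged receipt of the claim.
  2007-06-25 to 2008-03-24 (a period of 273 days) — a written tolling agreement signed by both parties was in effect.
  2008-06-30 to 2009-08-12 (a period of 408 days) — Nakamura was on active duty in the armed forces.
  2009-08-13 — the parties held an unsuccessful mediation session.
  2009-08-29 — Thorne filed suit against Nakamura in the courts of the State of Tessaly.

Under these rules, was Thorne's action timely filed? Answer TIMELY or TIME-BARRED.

Because discovery on 2001-12-06 post-dates the 2000-06-16 act, accrual under the later-of rule falls on 2001-12-06.
The untolled deadline — 5 years after 2001-12-06 — is 2006-12-06.
The period was tolled for 349 days by the pending criminal prosecution (2006-04-06 to 2007-03-21), pushing the deadline to 2007-11-20.
Because the written tolling agreement ran from 2007-06-25 to 2008-03-24, the deadline is extended by 273 days to 2008-08-19.
The defendant's active military service from 2008-06-30 to 2009-08-12 tolled the period for 408 days, extending the deadline to 2009-10-01.
The other events in the timeline have no effect on the limitation period under the stated rules.
Thorne filed on 2009-08-29, before the 2009-10-01 deadline, so the action is timely.

TIMELY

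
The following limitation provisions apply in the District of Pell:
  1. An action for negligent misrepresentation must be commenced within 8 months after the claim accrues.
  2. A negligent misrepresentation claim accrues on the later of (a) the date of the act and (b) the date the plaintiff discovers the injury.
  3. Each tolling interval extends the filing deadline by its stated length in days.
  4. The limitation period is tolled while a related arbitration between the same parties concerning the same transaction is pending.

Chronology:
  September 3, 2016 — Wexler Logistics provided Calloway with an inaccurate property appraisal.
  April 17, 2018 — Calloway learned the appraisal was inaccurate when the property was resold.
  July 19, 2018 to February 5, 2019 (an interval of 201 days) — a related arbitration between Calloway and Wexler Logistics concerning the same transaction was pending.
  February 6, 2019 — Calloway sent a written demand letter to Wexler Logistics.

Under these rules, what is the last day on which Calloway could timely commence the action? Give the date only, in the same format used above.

July 6, 2019

Taking the later of the act (September 3, 2016) and discovery (April 17, 2018), the claim accrued on April 17, 2018.
The untolled deadline — 8 months after April 17, 2018 — is December 17, 2018.
Because the pending related arbitration ran from July 19, 2018 to February 5, 2019, the deadline is extended by 201 days to July 6, 2019.
None of the other events listed affects the running of the period under the stated rules.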